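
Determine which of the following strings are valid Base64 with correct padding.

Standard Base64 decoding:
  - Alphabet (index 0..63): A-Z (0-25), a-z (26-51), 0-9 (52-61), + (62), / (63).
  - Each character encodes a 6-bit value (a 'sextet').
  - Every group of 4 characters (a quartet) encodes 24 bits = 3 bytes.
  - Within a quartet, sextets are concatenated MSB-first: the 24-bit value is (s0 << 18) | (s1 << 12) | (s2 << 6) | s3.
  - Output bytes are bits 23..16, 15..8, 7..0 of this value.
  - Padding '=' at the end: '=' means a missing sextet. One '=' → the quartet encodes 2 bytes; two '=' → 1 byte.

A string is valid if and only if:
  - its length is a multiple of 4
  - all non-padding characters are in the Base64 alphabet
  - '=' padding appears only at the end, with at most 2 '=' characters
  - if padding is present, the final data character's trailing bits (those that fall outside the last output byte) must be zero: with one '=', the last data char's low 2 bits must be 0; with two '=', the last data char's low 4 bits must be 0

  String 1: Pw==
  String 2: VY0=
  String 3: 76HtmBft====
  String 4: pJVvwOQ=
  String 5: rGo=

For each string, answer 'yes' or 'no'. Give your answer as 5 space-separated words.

Answer: yes yes no yes yes

Derivation:
String 1: 'Pw==' → valid
String 2: 'VY0=' → valid
String 3: '76HtmBft====' → invalid (4 pad chars (max 2))
String 4: 'pJVvwOQ=' → valid
String 5: 'rGo=' → valid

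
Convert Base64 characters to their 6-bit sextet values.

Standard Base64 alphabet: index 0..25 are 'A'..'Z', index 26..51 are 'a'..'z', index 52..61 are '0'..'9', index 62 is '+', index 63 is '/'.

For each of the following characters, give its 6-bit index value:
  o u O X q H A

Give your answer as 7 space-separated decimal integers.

'o': a..z range, 26 + ord('o') − ord('a') = 40
'u': a..z range, 26 + ord('u') − ord('a') = 46
'O': A..Z range, ord('O') − ord('A') = 14
'X': A..Z range, ord('X') − ord('A') = 23
'q': a..z range, 26 + ord('q') − ord('a') = 42
'H': A..Z range, ord('H') − ord('A') = 7
'A': A..Z range, ord('A') − ord('A') = 0

Answer: 40 46 14 23 42 7 0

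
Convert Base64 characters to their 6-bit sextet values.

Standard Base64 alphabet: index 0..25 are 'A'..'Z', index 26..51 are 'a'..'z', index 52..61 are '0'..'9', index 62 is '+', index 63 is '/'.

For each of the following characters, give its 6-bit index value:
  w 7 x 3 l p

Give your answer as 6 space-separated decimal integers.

'w': a..z range, 26 + ord('w') − ord('a') = 48
'7': 0..9 range, 52 + ord('7') − ord('0') = 59
'x': a..z range, 26 + ord('x') − ord('a') = 49
'3': 0..9 range, 52 + ord('3') − ord('0') = 55
'l': a..z range, 26 + ord('l') − ord('a') = 37
'p': a..z range, 26 + ord('p') − ord('a') = 41

Answer: 48 59 49 55 37 41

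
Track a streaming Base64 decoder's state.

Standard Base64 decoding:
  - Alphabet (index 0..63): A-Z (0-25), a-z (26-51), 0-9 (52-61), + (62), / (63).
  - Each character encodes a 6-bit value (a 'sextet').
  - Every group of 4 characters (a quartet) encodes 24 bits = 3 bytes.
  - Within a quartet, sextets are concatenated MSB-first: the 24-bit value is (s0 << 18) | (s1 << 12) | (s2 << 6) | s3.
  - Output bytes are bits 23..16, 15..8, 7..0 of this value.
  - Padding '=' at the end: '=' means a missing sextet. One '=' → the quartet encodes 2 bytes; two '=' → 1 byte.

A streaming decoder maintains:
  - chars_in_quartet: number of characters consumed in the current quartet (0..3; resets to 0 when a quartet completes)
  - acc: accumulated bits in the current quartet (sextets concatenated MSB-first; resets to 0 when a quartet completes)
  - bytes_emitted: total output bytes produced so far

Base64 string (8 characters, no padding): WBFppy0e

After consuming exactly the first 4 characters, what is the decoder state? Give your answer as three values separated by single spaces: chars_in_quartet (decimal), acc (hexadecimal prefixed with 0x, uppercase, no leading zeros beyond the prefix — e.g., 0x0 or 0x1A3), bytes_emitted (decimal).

Answer: 0 0x0 3

Derivation:
After char 0 ('W'=22): chars_in_quartet=1 acc=0x16 bytes_emitted=0
After char 1 ('B'=1): chars_in_quartet=2 acc=0x581 bytes_emitted=0
After char 2 ('F'=5): chars_in_quartet=3 acc=0x16045 bytes_emitted=0
After char 3 ('p'=41): chars_in_quartet=4 acc=0x581169 -> emit 58 11 69, reset; bytes_emitted=3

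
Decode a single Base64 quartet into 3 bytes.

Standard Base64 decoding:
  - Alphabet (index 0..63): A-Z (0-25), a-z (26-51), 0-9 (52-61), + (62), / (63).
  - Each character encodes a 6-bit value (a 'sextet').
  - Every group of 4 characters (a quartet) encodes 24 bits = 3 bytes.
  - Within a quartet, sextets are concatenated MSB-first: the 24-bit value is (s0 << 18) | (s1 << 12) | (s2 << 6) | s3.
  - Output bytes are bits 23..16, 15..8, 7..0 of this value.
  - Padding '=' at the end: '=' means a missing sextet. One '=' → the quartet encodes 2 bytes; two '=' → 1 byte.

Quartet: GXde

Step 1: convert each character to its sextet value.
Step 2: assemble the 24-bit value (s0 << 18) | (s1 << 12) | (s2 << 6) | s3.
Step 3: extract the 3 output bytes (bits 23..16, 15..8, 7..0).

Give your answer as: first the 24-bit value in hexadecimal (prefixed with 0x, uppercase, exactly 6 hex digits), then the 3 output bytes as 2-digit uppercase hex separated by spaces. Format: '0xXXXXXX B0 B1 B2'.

Sextets: G=6, X=23, d=29, e=30
24-bit: (6<<18) | (23<<12) | (29<<6) | 30
      = 0x180000 | 0x017000 | 0x000740 | 0x00001E
      = 0x19775E
Bytes: (v>>16)&0xFF=19, (v>>8)&0xFF=77, v&0xFF=5E

Answer: 0x19775E 19 77 5E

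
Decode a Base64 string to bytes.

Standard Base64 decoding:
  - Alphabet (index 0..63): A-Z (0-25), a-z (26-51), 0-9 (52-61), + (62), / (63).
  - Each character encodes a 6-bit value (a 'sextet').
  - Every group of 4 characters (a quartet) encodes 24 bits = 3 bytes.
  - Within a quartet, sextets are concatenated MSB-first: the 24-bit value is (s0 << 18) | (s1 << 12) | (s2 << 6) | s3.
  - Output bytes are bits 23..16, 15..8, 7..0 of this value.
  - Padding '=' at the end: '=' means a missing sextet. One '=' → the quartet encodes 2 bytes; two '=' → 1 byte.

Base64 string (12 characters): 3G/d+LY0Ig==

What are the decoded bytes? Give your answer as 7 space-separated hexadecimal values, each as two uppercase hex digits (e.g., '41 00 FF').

After char 0 ('3'=55): chars_in_quartet=1 acc=0x37 bytes_emitted=0
After char 1 ('G'=6): chars_in_quartet=2 acc=0xDC6 bytes_emitted=0
After char 2 ('/'=63): chars_in_quartet=3 acc=0x371BF bytes_emitted=0
After char 3 ('d'=29): chars_in_quartet=4 acc=0xDC6FDD -> emit DC 6F DD, reset; bytes_emitted=3
After char 4 ('+'=62): chars_in_quartet=1 acc=0x3E bytes_emitted=3
After char 5 ('L'=11): chars_in_quartet=2 acc=0xF8B bytes_emitted=3
After char 6 ('Y'=24): chars_in_quartet=3 acc=0x3E2D8 bytes_emitted=3
After char 7 ('0'=52): chars_in_quartet=4 acc=0xF8B634 -> emit F8 B6 34, reset; bytes_emitted=6
After char 8 ('I'=8): chars_in_quartet=1 acc=0x8 bytes_emitted=6
After char 9 ('g'=32): chars_in_quartet=2 acc=0x220 bytes_emitted=6
Padding '==': partial quartet acc=0x220 -> emit 22; bytes_emitted=7

Answer: DC 6F DD F8 B6 34 22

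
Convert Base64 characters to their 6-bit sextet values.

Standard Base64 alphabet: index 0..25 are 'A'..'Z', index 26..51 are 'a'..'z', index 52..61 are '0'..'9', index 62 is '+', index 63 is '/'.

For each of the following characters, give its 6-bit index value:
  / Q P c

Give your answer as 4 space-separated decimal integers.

'/': index 63
'Q': A..Z range, ord('Q') − ord('A') = 16
'P': A..Z range, ord('P') − ord('A') = 15
'c': a..z range, 26 + ord('c') − ord('a') = 28

Answer: 63 16 15 28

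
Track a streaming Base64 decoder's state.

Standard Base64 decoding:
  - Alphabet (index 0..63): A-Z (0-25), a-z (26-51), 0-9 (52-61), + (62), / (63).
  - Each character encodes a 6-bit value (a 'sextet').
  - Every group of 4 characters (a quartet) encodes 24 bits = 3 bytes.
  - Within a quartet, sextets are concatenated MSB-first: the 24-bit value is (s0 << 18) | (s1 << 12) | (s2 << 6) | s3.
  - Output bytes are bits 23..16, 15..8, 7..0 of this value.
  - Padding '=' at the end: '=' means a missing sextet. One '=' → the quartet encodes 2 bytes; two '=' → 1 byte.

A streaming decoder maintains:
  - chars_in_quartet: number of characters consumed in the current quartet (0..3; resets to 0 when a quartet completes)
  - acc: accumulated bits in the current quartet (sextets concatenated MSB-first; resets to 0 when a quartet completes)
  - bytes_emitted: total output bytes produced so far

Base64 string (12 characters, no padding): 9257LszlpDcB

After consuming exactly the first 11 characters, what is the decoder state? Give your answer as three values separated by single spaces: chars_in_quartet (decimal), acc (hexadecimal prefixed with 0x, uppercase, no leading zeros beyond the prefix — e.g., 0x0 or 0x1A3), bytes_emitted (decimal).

Answer: 3 0x290DC 6

Derivation:
After char 0 ('9'=61): chars_in_quartet=1 acc=0x3D bytes_emitted=0
After char 1 ('2'=54): chars_in_quartet=2 acc=0xF76 bytes_emitted=0
After char 2 ('5'=57): chars_in_quartet=3 acc=0x3DDB9 bytes_emitted=0
After char 3 ('7'=59): chars_in_quartet=4 acc=0xF76E7B -> emit F7 6E 7B, reset; bytes_emitted=3
After char 4 ('L'=11): chars_in_quartet=1 acc=0xB bytes_emitted=3
After char 5 ('s'=44): chars_in_quartet=2 acc=0x2EC bytes_emitted=3
After char 6 ('z'=51): chars_in_quartet=3 acc=0xBB33 bytes_emitted=3
After char 7 ('l'=37): chars_in_quartet=4 acc=0x2ECCE5 -> emit 2E CC E5, reset; bytes_emitted=6
After char 8 ('p'=41): chars_in_quartet=1 acc=0x29 bytes_emitted=6
After char 9 ('D'=3): chars_in_quartet=2 acc=0xA43 bytes_emitted=6
After char 10 ('c'=28): chars_in_quartet=3 acc=0x290DC bytes_emitted=6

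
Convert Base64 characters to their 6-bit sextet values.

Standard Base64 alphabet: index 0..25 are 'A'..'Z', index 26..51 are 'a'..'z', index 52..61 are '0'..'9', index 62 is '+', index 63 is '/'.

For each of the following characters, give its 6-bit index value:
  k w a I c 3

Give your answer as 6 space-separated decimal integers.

'k': a..z range, 26 + ord('k') − ord('a') = 36
'w': a..z range, 26 + ord('w') − ord('a') = 48
'a': a..z range, 26 + ord('a') − ord('a') = 26
'I': A..Z range, ord('I') − ord('A') = 8
'c': a..z range, 26 + ord('c') − ord('a') = 28
'3': 0..9 range, 52 + ord('3') − ord('0') = 55

Answer: 36 48 26 8 28 55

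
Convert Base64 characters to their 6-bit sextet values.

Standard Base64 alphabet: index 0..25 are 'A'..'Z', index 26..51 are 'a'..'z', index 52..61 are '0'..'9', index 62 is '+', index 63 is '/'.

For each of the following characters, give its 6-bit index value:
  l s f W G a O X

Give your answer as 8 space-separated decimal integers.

'l': a..z range, 26 + ord('l') − ord('a') = 37
's': a..z range, 26 + ord('s') − ord('a') = 44
'f': a..z range, 26 + ord('f') − ord('a') = 31
'W': A..Z range, ord('W') − ord('A') = 22
'G': A..Z range, ord('G') − ord('A') = 6
'a': a..z range, 26 + ord('a') − ord('a') = 26
'O': A..Z range, ord('O') − ord('A') = 14
'X': A..Z range, ord('X') − ord('A') = 23

Answer: 37 44 31 22 6 26 14 23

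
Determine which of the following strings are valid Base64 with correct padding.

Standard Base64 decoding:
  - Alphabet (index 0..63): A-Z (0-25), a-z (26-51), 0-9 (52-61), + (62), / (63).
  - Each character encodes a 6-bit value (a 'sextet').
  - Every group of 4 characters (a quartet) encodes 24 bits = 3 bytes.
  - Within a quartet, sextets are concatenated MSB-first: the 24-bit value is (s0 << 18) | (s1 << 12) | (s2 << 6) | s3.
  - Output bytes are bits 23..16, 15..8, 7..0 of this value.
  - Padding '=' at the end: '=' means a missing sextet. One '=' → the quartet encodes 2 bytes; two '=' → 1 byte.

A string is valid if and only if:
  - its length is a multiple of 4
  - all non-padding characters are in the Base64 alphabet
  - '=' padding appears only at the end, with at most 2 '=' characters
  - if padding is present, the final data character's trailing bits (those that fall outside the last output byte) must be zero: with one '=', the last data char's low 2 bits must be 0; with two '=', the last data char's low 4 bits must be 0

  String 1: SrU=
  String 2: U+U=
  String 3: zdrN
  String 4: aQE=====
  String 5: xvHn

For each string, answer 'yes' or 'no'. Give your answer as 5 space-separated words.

String 1: 'SrU=' → valid
String 2: 'U+U=' → valid
String 3: 'zdrN' → valid
String 4: 'aQE=====' → invalid (5 pad chars (max 2))
String 5: 'xvHn' → valid

Answer: yes yes yes no yes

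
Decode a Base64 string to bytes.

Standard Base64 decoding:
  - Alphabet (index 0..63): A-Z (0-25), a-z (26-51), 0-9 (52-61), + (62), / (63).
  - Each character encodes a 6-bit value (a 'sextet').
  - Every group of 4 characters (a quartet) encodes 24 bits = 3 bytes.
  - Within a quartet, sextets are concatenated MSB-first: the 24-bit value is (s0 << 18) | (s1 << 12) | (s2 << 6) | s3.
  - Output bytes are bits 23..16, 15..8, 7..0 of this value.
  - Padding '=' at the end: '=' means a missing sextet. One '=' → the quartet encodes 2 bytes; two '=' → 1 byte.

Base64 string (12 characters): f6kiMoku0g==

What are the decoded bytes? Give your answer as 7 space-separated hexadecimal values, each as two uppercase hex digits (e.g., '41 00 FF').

Answer: 7F A9 22 32 89 2E D2

Derivation:
After char 0 ('f'=31): chars_in_quartet=1 acc=0x1F bytes_emitted=0
After char 1 ('6'=58): chars_in_quartet=2 acc=0x7FA bytes_emitted=0
After char 2 ('k'=36): chars_in_quartet=3 acc=0x1FEA4 bytes_emitted=0
After char 3 ('i'=34): chars_in_quartet=4 acc=0x7FA922 -> emit 7F A9 22, reset; bytes_emitted=3
After char 4 ('M'=12): chars_in_quartet=1 acc=0xC bytes_emitted=3
After char 5 ('o'=40): chars_in_quartet=2 acc=0x328 bytes_emitted=3
After char 6 ('k'=36): chars_in_quartet=3 acc=0xCA24 bytes_emitted=3
After char 7 ('u'=46): chars_in_quartet=4 acc=0x32892E -> emit 32 89 2E, reset; bytes_emitted=6
After char 8 ('0'=52): chars_in_quartet=1 acc=0x34 bytes_emitted=6
After char 9 ('g'=32): chars_in_quartet=2 acc=0xD20 bytes_emitted=6
Padding '==': partial quartet acc=0xD20 -> emit D2; bytes_emitted=7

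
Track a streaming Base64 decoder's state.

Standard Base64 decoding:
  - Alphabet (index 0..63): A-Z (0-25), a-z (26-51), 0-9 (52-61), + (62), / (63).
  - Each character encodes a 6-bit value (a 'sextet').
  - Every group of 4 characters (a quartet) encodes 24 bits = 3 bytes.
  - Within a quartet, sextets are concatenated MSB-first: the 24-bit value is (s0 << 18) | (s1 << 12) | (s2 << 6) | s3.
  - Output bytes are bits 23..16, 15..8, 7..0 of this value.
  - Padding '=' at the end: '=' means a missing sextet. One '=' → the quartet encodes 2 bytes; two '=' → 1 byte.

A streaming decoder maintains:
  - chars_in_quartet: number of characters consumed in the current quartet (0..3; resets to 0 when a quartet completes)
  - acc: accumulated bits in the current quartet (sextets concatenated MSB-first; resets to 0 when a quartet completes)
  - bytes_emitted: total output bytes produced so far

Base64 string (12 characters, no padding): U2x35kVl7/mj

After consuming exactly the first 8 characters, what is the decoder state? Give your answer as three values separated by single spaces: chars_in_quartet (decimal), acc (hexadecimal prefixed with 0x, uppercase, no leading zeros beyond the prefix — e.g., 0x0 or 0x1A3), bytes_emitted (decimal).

Answer: 0 0x0 6

Derivation:
After char 0 ('U'=20): chars_in_quartet=1 acc=0x14 bytes_emitted=0
After char 1 ('2'=54): chars_in_quartet=2 acc=0x536 bytes_emitted=0
After char 2 ('x'=49): chars_in_quartet=3 acc=0x14DB1 bytes_emitted=0
After char 3 ('3'=55): chars_in_quartet=4 acc=0x536C77 -> emit 53 6C 77, reset; bytes_emitted=3
After char 4 ('5'=57): chars_in_quartet=1 acc=0x39 bytes_emitted=3
After char 5 ('k'=36): chars_in_quartet=2 acc=0xE64 bytes_emitted=3
After char 6 ('V'=21): chars_in_quartet=3 acc=0x39915 bytes_emitted=3
After char 7 ('l'=37): chars_in_quartet=4 acc=0xE64565 -> emit E6 45 65, reset; bytes_emitted=6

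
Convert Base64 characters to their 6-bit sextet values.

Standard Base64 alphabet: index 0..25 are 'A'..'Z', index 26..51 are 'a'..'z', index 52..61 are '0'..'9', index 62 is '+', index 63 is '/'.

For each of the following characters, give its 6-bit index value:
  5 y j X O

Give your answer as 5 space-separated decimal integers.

Answer: 57 50 35 23 14

Derivation:
'5': 0..9 range, 52 + ord('5') − ord('0') = 57
'y': a..z range, 26 + ord('y') − ord('a') = 50
'j': a..z range, 26 + ord('j') − ord('a') = 35
'X': A..Z range, ord('X') − ord('A') = 23
'O': A..Z range, ord('O') − ord('A') = 14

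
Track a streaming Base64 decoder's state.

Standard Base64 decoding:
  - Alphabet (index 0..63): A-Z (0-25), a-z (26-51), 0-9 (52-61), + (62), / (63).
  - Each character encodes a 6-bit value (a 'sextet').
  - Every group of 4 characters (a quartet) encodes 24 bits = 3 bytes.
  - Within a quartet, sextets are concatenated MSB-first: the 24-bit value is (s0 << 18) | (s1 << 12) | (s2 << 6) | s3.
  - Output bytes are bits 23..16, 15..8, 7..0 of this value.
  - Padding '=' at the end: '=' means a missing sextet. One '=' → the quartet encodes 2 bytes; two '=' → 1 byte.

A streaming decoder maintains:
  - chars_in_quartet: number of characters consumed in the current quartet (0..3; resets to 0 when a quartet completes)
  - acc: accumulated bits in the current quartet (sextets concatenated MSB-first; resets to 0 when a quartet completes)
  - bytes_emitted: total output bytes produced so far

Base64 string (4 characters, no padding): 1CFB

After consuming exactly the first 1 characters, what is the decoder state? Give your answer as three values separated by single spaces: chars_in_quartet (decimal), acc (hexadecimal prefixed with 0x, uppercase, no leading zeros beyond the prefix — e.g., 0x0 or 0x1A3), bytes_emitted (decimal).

Answer: 1 0x35 0

Derivation:
After char 0 ('1'=53): chars_in_quartet=1 acc=0x35 bytes_emitted=0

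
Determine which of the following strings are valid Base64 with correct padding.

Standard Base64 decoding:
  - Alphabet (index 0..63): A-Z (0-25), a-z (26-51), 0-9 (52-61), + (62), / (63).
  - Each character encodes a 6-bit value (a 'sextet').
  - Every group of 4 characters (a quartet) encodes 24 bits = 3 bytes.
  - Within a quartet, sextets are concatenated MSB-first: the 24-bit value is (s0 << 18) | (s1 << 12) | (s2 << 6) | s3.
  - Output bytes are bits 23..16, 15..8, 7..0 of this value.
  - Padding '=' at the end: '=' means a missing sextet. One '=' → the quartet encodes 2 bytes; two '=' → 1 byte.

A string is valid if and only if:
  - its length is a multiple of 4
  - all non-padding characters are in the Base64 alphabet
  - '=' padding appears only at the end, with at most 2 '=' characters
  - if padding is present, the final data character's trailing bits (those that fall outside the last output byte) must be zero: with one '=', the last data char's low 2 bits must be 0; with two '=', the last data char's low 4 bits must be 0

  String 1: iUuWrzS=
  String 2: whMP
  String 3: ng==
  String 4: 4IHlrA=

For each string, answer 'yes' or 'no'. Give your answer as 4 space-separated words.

String 1: 'iUuWrzS=' → invalid (bad trailing bits)
String 2: 'whMP' → valid
String 3: 'ng==' → valid
String 4: '4IHlrA=' → invalid (len=7 not mult of 4)

Answer: no yes yes no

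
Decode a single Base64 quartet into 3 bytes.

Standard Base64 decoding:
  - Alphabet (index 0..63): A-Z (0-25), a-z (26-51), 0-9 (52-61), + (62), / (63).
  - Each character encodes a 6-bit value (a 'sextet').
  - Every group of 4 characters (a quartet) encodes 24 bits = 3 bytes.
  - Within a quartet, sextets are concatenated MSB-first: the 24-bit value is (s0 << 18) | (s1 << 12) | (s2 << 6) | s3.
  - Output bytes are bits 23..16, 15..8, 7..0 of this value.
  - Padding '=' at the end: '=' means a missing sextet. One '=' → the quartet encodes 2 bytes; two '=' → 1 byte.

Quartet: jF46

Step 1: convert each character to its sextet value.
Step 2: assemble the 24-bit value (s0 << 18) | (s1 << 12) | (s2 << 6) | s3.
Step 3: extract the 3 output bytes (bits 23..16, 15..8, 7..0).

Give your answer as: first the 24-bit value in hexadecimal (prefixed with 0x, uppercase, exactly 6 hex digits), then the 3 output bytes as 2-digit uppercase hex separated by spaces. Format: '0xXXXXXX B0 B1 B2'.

Sextets: j=35, F=5, 4=56, 6=58
24-bit: (35<<18) | (5<<12) | (56<<6) | 58
      = 0x8C0000 | 0x005000 | 0x000E00 | 0x00003A
      = 0x8C5E3A
Bytes: (v>>16)&0xFF=8C, (v>>8)&0xFF=5E, v&0xFF=3A

Answer: 0x8C5E3A 8C 5E 3A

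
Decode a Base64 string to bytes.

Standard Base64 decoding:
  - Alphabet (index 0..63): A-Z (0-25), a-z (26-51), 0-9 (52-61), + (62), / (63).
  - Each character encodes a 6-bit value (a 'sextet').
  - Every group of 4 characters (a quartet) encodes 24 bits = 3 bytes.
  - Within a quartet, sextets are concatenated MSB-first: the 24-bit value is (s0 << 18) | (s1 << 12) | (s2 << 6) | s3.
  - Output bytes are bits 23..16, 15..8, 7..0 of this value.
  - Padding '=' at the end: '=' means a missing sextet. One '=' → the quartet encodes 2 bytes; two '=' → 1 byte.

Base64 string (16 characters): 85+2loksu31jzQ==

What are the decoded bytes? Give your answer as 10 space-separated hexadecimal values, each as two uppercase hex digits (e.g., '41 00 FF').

Answer: F3 9F B6 96 89 2C BB 7D 63 CD

Derivation:
After char 0 ('8'=60): chars_in_quartet=1 acc=0x3C bytes_emitted=0
After char 1 ('5'=57): chars_in_quartet=2 acc=0xF39 bytes_emitted=0
After char 2 ('+'=62): chars_in_quartet=3 acc=0x3CE7E bytes_emitted=0
After char 3 ('2'=54): chars_in_quartet=4 acc=0xF39FB6 -> emit F3 9F B6, reset; bytes_emitted=3
After char 4 ('l'=37): chars_in_quartet=1 acc=0x25 bytes_emitted=3
After char 5 ('o'=40): chars_in_quartet=2 acc=0x968 bytes_emitted=3
After char 6 ('k'=36): chars_in_quartet=3 acc=0x25A24 bytes_emitted=3
After char 7 ('s'=44): chars_in_quartet=4 acc=0x96892C -> emit 96 89 2C, reset; bytes_emitted=6
After char 8 ('u'=46): chars_in_quartet=1 acc=0x2E bytes_emitted=6
After char 9 ('3'=55): chars_in_quartet=2 acc=0xBB7 bytes_emitted=6
After char 10 ('1'=53): chars_in_quartet=3 acc=0x2EDF5 bytes_emitted=6
After char 11 ('j'=35): chars_in_quartet=4 acc=0xBB7D63 -> emit BB 7D 63, reset; bytes_emitted=9
After char 12 ('z'=51): chars_in_quartet=1 acc=0x33 bytes_emitted=9
After char 13 ('Q'=16): chars_in_quartet=2 acc=0xCD0 bytes_emitted=9
Padding '==': partial quartet acc=0xCD0 -> emit CD; bytes_emitted=10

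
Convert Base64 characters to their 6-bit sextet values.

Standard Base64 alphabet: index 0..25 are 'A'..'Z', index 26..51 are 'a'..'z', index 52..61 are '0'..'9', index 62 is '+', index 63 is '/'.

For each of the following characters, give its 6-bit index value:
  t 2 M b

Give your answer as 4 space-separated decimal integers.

't': a..z range, 26 + ord('t') − ord('a') = 45
'2': 0..9 range, 52 + ord('2') − ord('0') = 54
'M': A..Z range, ord('M') − ord('A') = 12
'b': a..z range, 26 + ord('b') − ord('a') = 27

Answer: 45 54 12 27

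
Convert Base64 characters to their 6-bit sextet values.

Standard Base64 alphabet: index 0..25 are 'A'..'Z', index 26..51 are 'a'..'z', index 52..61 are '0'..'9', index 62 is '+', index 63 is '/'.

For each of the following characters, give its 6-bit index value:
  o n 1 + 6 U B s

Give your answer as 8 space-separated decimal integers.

Answer: 40 39 53 62 58 20 1 44

Derivation:
'o': a..z range, 26 + ord('o') − ord('a') = 40
'n': a..z range, 26 + ord('n') − ord('a') = 39
'1': 0..9 range, 52 + ord('1') − ord('0') = 53
'+': index 62
'6': 0..9 range, 52 + ord('6') − ord('0') = 58
'U': A..Z range, ord('U') − ord('A') = 20
'B': A..Z range, ord('B') − ord('A') = 1
's': a..z range, 26 + ord('s') − ord('a') = 44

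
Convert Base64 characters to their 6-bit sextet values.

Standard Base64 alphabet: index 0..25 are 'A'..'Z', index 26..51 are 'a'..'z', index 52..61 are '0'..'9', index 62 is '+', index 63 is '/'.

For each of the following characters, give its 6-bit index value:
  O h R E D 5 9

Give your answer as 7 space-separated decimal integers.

Answer: 14 33 17 4 3 57 61

Derivation:
'O': A..Z range, ord('O') − ord('A') = 14
'h': a..z range, 26 + ord('h') − ord('a') = 33
'R': A..Z range, ord('R') − ord('A') = 17
'E': A..Z range, ord('E') − ord('A') = 4
'D': A..Z range, ord('D') − ord('A') = 3
'5': 0..9 range, 52 + ord('5') − ord('0') = 57
'9': 0..9 range, 52 + ord('9') − ord('0') = 61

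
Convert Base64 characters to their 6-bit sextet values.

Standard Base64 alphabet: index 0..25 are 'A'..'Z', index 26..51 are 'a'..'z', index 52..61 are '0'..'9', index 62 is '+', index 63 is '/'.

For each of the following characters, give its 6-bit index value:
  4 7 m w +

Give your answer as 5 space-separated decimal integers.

'4': 0..9 range, 52 + ord('4') − ord('0') = 56
'7': 0..9 range, 52 + ord('7') − ord('0') = 59
'm': a..z range, 26 + ord('m') − ord('a') = 38
'w': a..z range, 26 + ord('w') − ord('a') = 48
'+': index 62

Answer: 56 59 38 48 62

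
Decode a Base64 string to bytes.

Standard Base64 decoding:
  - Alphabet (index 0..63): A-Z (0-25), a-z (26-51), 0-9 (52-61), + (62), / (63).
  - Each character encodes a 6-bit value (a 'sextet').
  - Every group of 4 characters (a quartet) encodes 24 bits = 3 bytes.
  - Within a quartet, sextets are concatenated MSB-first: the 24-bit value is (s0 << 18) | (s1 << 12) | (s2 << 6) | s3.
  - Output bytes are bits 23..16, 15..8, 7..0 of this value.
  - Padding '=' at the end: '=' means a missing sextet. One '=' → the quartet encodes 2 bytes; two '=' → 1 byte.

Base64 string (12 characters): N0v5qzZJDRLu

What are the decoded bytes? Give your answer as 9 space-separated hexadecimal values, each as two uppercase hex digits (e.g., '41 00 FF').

Answer: 37 4B F9 AB 36 49 0D 12 EE

Derivation:
After char 0 ('N'=13): chars_in_quartet=1 acc=0xD bytes_emitted=0
After char 1 ('0'=52): chars_in_quartet=2 acc=0x374 bytes_emitted=0
After char 2 ('v'=47): chars_in_quartet=3 acc=0xDD2F bytes_emitted=0
After char 3 ('5'=57): chars_in_quartet=4 acc=0x374BF9 -> emit 37 4B F9, reset; bytes_emitted=3
After char 4 ('q'=42): chars_in_quartet=1 acc=0x2A bytes_emitted=3
After char 5 ('z'=51): chars_in_quartet=2 acc=0xAB3 bytes_emitted=3
After char 6 ('Z'=25): chars_in_quartet=3 acc=0x2ACD9 bytes_emitted=3
After char 7 ('J'=9): chars_in_quartet=4 acc=0xAB3649 -> emit AB 36 49, reset; bytes_emitted=6
After char 8 ('D'=3): chars_in_quartet=1 acc=0x3 bytes_emitted=6
After char 9 ('R'=17): chars_in_quartet=2 acc=0xD1 bytes_emitted=6
After char 10 ('L'=11): chars_in_quartet=3 acc=0x344B bytes_emitted=6
After char 11 ('u'=46): chars_in_quartet=4 acc=0xD12EE -> emit 0D 12 EE, reset; bytes_emitted=9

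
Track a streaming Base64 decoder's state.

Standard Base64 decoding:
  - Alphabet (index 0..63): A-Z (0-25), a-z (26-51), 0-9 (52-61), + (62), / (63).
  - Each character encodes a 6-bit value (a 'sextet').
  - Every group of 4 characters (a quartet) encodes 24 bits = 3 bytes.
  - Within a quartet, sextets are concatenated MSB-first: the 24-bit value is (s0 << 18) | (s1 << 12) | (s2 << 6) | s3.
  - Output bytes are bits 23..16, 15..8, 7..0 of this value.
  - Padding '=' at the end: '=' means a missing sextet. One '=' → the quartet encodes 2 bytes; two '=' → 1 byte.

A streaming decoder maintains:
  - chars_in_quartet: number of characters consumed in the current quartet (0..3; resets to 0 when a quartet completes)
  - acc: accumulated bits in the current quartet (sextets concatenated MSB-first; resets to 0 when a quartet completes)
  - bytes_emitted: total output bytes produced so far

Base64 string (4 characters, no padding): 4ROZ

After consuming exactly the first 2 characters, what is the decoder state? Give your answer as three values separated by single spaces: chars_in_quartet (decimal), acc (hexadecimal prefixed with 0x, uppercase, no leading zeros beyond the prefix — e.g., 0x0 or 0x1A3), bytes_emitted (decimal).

After char 0 ('4'=56): chars_in_quartet=1 acc=0x38 bytes_emitted=0
After char 1 ('R'=17): chars_in_quartet=2 acc=0xE11 bytes_emitted=0

Answer: 2 0xE11 0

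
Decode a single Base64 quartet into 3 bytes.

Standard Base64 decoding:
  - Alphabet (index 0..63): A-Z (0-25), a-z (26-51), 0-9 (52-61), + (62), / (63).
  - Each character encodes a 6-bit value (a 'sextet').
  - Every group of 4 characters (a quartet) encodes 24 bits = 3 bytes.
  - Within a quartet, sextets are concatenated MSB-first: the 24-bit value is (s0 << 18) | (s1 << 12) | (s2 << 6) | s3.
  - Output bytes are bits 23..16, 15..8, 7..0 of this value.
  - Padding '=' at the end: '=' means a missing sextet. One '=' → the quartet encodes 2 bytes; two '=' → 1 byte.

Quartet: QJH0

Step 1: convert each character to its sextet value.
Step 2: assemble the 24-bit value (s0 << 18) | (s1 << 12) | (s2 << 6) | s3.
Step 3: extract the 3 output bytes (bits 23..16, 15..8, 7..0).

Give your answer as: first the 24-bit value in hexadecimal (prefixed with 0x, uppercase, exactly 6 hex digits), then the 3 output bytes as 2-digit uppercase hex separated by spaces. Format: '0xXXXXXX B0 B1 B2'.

Sextets: Q=16, J=9, H=7, 0=52
24-bit: (16<<18) | (9<<12) | (7<<6) | 52
      = 0x400000 | 0x009000 | 0x0001C0 | 0x000034
      = 0x4091F4
Bytes: (v>>16)&0xFF=40, (v>>8)&0xFF=91, v&0xFF=F4

Answer: 0x4091F4 40 91 F4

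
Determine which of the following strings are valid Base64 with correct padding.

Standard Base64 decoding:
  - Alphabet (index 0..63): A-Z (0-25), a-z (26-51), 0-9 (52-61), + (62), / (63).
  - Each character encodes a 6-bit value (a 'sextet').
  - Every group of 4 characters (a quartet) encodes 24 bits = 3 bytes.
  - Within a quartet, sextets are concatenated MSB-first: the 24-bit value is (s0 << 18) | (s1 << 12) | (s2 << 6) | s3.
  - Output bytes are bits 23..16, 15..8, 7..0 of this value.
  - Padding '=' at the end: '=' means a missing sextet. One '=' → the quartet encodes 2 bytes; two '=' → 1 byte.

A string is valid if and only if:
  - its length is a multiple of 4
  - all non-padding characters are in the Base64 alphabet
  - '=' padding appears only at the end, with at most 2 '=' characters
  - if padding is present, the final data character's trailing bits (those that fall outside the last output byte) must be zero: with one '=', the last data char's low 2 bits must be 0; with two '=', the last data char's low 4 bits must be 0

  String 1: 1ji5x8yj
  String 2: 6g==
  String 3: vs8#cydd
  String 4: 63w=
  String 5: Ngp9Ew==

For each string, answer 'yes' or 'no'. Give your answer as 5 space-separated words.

String 1: '1ji5x8yj' → valid
String 2: '6g==' → valid
String 3: 'vs8#cydd' → invalid (bad char(s): ['#'])
String 4: '63w=' → valid
String 5: 'Ngp9Ew==' → valid

Answer: yes yes no yes yes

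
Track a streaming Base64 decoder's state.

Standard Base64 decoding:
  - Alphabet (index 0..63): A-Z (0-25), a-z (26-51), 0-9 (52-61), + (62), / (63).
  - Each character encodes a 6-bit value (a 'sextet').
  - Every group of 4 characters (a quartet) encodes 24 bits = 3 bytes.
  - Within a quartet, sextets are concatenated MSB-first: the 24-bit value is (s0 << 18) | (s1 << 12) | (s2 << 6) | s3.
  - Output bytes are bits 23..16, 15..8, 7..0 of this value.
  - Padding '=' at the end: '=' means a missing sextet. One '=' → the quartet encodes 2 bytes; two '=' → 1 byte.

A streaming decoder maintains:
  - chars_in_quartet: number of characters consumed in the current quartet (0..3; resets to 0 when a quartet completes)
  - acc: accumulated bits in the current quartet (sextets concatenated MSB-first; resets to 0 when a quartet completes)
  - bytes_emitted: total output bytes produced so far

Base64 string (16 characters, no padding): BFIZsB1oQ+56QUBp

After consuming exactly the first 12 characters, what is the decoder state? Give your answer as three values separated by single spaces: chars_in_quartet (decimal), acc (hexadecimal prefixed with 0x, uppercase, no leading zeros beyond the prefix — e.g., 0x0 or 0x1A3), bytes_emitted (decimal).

Answer: 0 0x0 9

Derivation:
After char 0 ('B'=1): chars_in_quartet=1 acc=0x1 bytes_emitted=0
After char 1 ('F'=5): chars_in_quartet=2 acc=0x45 bytes_emitted=0
After char 2 ('I'=8): chars_in_quartet=3 acc=0x1148 bytes_emitted=0
After char 3 ('Z'=25): chars_in_quartet=4 acc=0x45219 -> emit 04 52 19, reset; bytes_emitted=3
After char 4 ('s'=44): chars_in_quartet=1 acc=0x2C bytes_emitted=3
After char 5 ('B'=1): chars_in_quartet=2 acc=0xB01 bytes_emitted=3
After char 6 ('1'=53): chars_in_quartet=3 acc=0x2C075 bytes_emitted=3
After char 7 ('o'=40): chars_in_quartet=4 acc=0xB01D68 -> emit B0 1D 68, reset; bytes_emitted=6
After char 8 ('Q'=16): chars_in_quartet=1 acc=0x10 bytes_emitted=6
After char 9 ('+'=62): chars_in_quartet=2 acc=0x43E bytes_emitted=6
After char 10 ('5'=57): chars_in_quartet=3 acc=0x10FB9 bytes_emitted=6
After char 11 ('6'=58): chars_in_quartet=4 acc=0x43EE7A -> emit 43 EE 7A, reset; bytes_emitted=9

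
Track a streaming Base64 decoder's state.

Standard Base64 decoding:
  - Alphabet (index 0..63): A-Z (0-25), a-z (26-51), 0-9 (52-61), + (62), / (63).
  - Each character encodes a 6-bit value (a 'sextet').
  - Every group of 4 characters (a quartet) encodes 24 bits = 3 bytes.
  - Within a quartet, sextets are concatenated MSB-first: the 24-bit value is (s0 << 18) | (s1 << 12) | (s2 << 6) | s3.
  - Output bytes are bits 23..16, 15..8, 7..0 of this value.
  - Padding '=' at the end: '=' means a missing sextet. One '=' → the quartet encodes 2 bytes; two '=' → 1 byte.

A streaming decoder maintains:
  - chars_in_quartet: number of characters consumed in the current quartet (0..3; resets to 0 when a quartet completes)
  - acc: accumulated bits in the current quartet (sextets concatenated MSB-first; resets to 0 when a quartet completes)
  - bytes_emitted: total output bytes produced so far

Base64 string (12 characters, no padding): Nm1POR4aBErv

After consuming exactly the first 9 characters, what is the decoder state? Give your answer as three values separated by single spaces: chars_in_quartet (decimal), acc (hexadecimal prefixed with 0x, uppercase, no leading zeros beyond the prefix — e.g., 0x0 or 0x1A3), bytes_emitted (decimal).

Answer: 1 0x1 6

Derivation:
After char 0 ('N'=13): chars_in_quartet=1 acc=0xD bytes_emitted=0
After char 1 ('m'=38): chars_in_quartet=2 acc=0x366 bytes_emitted=0
After char 2 ('1'=53): chars_in_quartet=3 acc=0xD9B5 bytes_emitted=0
After char 3 ('P'=15): chars_in_quartet=4 acc=0x366D4F -> emit 36 6D 4F, reset; bytes_emitted=3
After char 4 ('O'=14): chars_in_quartet=1 acc=0xE bytes_emitted=3
After char 5 ('R'=17): chars_in_quartet=2 acc=0x391 bytes_emitted=3
After char 6 ('4'=56): chars_in_quartet=3 acc=0xE478 bytes_emitted=3
After char 7 ('a'=26): chars_in_quartet=4 acc=0x391E1A -> emit 39 1E 1A, reset; bytes_emitted=6
After char 8 ('B'=1): chars_in_quartet=1 acc=0x1 bytes_emitted=6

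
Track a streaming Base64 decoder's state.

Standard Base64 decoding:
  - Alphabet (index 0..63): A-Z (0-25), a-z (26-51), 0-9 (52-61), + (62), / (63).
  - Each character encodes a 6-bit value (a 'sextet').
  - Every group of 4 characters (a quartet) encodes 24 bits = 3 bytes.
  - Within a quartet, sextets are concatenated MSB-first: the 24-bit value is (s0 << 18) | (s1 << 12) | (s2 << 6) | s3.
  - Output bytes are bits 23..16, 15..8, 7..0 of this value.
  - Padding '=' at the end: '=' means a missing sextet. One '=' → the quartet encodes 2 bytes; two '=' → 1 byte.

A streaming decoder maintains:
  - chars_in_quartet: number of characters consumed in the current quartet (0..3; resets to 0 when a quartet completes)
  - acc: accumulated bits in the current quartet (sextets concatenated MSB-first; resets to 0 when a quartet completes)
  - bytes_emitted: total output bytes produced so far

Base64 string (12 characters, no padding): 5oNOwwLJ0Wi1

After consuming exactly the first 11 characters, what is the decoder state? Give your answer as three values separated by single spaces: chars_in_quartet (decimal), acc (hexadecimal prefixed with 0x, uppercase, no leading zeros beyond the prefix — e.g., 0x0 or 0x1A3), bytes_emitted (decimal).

After char 0 ('5'=57): chars_in_quartet=1 acc=0x39 bytes_emitted=0
After char 1 ('o'=40): chars_in_quartet=2 acc=0xE68 bytes_emitted=0
After char 2 ('N'=13): chars_in_quartet=3 acc=0x39A0D bytes_emitted=0
After char 3 ('O'=14): chars_in_quartet=4 acc=0xE6834E -> emit E6 83 4E, reset; bytes_emitted=3
After char 4 ('w'=48): chars_in_quartet=1 acc=0x30 bytes_emitted=3
After char 5 ('w'=48): chars_in_quartet=2 acc=0xC30 bytes_emitted=3
After char 6 ('L'=11): chars_in_quartet=3 acc=0x30C0B bytes_emitted=3
After char 7 ('J'=9): chars_in_quartet=4 acc=0xC302C9 -> emit C3 02 C9, reset; bytes_emitted=6
After char 8 ('0'=52): chars_in_quartet=1 acc=0x34 bytes_emitted=6
After char 9 ('W'=22): chars_in_quartet=2 acc=0xD16 bytes_emitted=6
After char 10 ('i'=34): chars_in_quartet=3 acc=0x345A2 bytes_emitted=6

Answer: 3 0x345A2 6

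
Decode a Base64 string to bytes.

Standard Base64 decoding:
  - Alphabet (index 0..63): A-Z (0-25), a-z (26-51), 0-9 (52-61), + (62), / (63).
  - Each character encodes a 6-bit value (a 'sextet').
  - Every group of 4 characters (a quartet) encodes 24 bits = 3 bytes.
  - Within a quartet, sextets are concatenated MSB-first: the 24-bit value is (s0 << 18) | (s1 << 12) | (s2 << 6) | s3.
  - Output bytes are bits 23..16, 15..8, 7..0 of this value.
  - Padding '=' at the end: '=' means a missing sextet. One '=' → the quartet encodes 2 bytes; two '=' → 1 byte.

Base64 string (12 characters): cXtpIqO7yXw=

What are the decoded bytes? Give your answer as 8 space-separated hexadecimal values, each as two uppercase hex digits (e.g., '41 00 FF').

After char 0 ('c'=28): chars_in_quartet=1 acc=0x1C bytes_emitted=0
After char 1 ('X'=23): chars_in_quartet=2 acc=0x717 bytes_emitted=0
After char 2 ('t'=45): chars_in_quartet=3 acc=0x1C5ED bytes_emitted=0
After char 3 ('p'=41): chars_in_quartet=4 acc=0x717B69 -> emit 71 7B 69, reset; bytes_emitted=3
After char 4 ('I'=8): chars_in_quartet=1 acc=0x8 bytes_emitted=3
After char 5 ('q'=42): chars_in_quartet=2 acc=0x22A bytes_emitted=3
After char 6 ('O'=14): chars_in_quartet=3 acc=0x8A8E bytes_emitted=3
After char 7 ('7'=59): chars_in_quartet=4 acc=0x22A3BB -> emit 22 A3 BB, reset; bytes_emitted=6
After char 8 ('y'=50): chars_in_quartet=1 acc=0x32 bytes_emitted=6
After char 9 ('X'=23): chars_in_quartet=2 acc=0xC97 bytes_emitted=6
After char 10 ('w'=48): chars_in_quartet=3 acc=0x325F0 bytes_emitted=6
Padding '=': partial quartet acc=0x325F0 -> emit C9 7C; bytes_emitted=8

Answer: 71 7B 69 22 A3 BB C9 7C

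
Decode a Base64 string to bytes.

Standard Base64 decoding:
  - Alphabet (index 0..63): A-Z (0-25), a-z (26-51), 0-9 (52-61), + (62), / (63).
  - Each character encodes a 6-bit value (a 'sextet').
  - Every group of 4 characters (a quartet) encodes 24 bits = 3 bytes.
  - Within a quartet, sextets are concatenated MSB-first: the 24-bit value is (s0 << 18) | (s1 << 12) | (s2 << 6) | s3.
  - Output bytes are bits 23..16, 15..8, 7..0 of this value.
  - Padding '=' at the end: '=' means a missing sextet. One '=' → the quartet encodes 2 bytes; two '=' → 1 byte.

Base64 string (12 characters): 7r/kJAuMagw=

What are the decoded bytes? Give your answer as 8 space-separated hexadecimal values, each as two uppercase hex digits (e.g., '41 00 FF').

Answer: EE BF E4 24 0B 8C 6A 0C

Derivation:
After char 0 ('7'=59): chars_in_quartet=1 acc=0x3B bytes_emitted=0
After char 1 ('r'=43): chars_in_quartet=2 acc=0xEEB bytes_emitted=0
After char 2 ('/'=63): chars_in_quartet=3 acc=0x3BAFF bytes_emitted=0
After char 3 ('k'=36): chars_in_quartet=4 acc=0xEEBFE4 -> emit EE BF E4, reset; bytes_emitted=3
After char 4 ('J'=9): chars_in_quartet=1 acc=0x9 bytes_emitted=3
After char 5 ('A'=0): chars_in_quartet=2 acc=0x240 bytes_emitted=3
After char 6 ('u'=46): chars_in_quartet=3 acc=0x902E bytes_emitted=3
After char 7 ('M'=12): chars_in_quartet=4 acc=0x240B8C -> emit 24 0B 8C, reset; bytes_emitted=6
After char 8 ('a'=26): chars_in_quartet=1 acc=0x1A bytes_emitted=6
After char 9 ('g'=32): chars_in_quartet=2 acc=0x6A0 bytes_emitted=6
After char 10 ('w'=48): chars_in_quartet=3 acc=0x1A830 bytes_emitted=6
Padding '=': partial quartet acc=0x1A830 -> emit 6A 0C; bytes_emitted=8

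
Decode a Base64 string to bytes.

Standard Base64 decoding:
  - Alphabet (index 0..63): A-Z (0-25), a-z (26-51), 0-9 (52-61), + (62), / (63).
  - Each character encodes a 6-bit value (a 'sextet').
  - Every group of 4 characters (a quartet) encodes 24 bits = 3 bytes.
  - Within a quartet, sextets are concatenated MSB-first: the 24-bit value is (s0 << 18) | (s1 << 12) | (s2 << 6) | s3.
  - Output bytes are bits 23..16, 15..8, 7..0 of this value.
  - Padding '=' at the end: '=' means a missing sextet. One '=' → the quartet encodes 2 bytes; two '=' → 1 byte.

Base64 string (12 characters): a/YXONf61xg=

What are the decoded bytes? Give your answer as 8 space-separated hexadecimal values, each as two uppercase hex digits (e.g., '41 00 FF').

Answer: 6B F6 17 38 D7 FA D7 18

Derivation:
After char 0 ('a'=26): chars_in_quartet=1 acc=0x1A bytes_emitted=0
After char 1 ('/'=63): chars_in_quartet=2 acc=0x6BF bytes_emitted=0
After char 2 ('Y'=24): chars_in_quartet=3 acc=0x1AFD8 bytes_emitted=0
After char 3 ('X'=23): chars_in_quartet=4 acc=0x6BF617 -> emit 6B F6 17, reset; bytes_emitted=3
After char 4 ('O'=14): chars_in_quartet=1 acc=0xE bytes_emitted=3
After char 5 ('N'=13): chars_in_quartet=2 acc=0x38D bytes_emitted=3
After char 6 ('f'=31): chars_in_quartet=3 acc=0xE35F bytes_emitted=3
After char 7 ('6'=58): chars_in_quartet=4 acc=0x38D7FA -> emit 38 D7 FA, reset; bytes_emitted=6
After char 8 ('1'=53): chars_in_quartet=1 acc=0x35 bytes_emitted=6
After char 9 ('x'=49): chars_in_quartet=2 acc=0xD71 bytes_emitted=6
After char 10 ('g'=32): chars_in_quartet=3 acc=0x35C60 bytes_emitted=6
Padding '=': partial quartet acc=0x35C60 -> emit D7 18; bytes_emitted=8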